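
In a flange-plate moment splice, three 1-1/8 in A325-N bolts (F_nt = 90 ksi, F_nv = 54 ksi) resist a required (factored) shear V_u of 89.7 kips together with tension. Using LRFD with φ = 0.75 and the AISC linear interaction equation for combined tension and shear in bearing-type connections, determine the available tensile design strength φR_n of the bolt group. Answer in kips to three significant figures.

112 kips

A_b = π·1.125²/4 = 0.994 in²; f_rv = 89.7 / (3 × 0.994) = 30.08 ksi.
F'_nt = 1.3 F_nt − (F_nt / φF_nv) f_rv = 1.3·90 − (90/(0.75·54))·30.08 = 50.16 ksi, capped at F_nt → F'_nt = 50.16 ksi.
R_n = F'_nt · A_b · n = 50.16 × 0.994 × 3 = 149.6 kips.
Design strength φR_n = 0.75 × 149.6 = 112 kips.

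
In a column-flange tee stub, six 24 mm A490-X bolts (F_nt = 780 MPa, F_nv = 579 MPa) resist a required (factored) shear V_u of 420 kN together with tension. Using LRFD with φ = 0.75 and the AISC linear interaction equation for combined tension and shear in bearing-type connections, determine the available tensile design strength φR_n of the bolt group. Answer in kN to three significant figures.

1500 kN

A_b = π·24²/4 = 452.4 mm²; f_rv = 420 × 1000 / (6 × 452.4) = 154.7 MPa.
F'_nt = 1.3 F_nt − (F_nt / φF_nv) f_rv = 1.3·780 − (780/(0.75·579))·154.7 = 736.1 MPa, capped at F_nt → F'_nt = 736.1 MPa.
R_n = F'_nt · A_b · n = 736.1 × 452.4 × 6 / 1000 = 1998 kN.
Design strength φR_n = 0.75 × 1998 = 1500 kN.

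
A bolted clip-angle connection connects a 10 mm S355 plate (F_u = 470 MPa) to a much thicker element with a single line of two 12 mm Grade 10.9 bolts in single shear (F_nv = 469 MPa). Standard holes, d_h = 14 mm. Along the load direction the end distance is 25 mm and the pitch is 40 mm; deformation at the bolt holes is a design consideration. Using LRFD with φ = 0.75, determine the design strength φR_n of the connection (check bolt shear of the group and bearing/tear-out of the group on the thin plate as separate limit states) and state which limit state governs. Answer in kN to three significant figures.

Bolt shear: A_b = π·12²/4 = 113.1 mm²; R_n = 469 × 113.1 × 2 × 1 / 1000 = 106.1 kN → 0.75 × 106.1 = 79.6 kN.
Bearing (1.2 l_c t F_u ≤ 2.4 d t F_u): upper limit = 2.4·12·10·470 / 1000 = 135.4 kN.
  Edge l_c = 25 − 14/2 = 18 → r_n = 101.5 kN; interior l_c = 40 − 14 = 26 → r_n = 135.4 kN.
  R_n,bearing = 1·101.5 + 1·135.4 = 236.9 kN → 0.75 × 236.9 = 178 kN.
Bolt shear governs: 79.6 kN.

79.6 kN (bolt shear governs)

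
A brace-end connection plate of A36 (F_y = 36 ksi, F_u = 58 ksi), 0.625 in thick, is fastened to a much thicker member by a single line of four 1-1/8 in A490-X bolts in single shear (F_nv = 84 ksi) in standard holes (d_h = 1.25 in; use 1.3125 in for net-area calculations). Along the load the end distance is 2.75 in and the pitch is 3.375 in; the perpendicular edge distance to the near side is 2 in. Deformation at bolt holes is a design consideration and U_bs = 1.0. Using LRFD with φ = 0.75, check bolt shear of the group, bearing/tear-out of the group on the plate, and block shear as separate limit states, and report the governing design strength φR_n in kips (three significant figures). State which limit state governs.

Bolt shear: A_b = π·1.125²/4 = 0.994 in²; R_n = 84 × 0.994 × 4 × 1 = 334 kips → 0.75 × 334 = 250 kips.
Bearing: edge l_c = 2.125, r_n = 92.44 kips; interior l_c = 2.125, r_n = 92.44 kips; R_n = 92.44 + 3·92.44 = 369.8 kips → 277 kips.
Block shear: A_gv = 8.047, A_nv = 5.176, A_nt = 0.8398 in²; R_n = min(0.6F_uA_nv, 0.6F_yA_gv) + U_bs·F_u·A_nt = 222.5 kips → 167 kips.
Block shear governs: 167 kips.

167 kips (block shear governs)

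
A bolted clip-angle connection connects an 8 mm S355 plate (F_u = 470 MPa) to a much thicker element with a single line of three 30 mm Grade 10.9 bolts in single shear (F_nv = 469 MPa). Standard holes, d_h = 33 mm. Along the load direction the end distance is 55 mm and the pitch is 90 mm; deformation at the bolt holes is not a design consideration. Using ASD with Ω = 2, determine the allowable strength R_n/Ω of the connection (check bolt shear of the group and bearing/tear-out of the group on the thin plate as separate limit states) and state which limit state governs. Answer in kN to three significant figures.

430 kN (bearing governs)

Bolt shear: A_b = π·30²/4 = 706.9 mm²; R_n = 469 × 706.9 × 3 × 1 / 1000 = 994.5 kN → 994.5 / 2 = 497 kN.
Bearing (1.5 l_c t F_u ≤ 3.0 d t F_u): upper limit = 3.0·30·8·470 / 1000 = 338.4 kN.
  Edge l_c = 55 − 33/2 = 38.5 → r_n = 217.1 kN; interior l_c = 90 − 33 = 57 → r_n = 321.5 kN.
  R_n,bearing = 1·217.1 + 2·321.5 = 860.1 kN → 860.1 / 2 = 430 kN.
Bearing governs: 430 kN.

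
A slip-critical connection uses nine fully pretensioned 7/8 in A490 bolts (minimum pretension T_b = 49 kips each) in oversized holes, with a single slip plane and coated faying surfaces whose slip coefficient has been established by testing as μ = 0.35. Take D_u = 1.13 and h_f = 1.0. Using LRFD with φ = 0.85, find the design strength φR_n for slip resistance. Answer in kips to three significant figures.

148 kips

R_n = μ · D_u · h_f · T_b · n_s · n_b = 0.35 × 1.13 × 1.0 × 49 × 1 × 9 = 174.4 kips.
Design strength φR_n = 0.85 × 174.4 = 148 kips.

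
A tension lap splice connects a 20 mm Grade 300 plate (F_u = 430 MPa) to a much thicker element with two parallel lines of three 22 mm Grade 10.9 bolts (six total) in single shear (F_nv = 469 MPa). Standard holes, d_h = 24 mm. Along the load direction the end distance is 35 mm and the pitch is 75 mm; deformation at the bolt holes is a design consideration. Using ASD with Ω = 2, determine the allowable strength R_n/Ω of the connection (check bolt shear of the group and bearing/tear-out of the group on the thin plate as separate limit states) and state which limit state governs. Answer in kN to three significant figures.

Bolt shear: A_b = π·22²/4 = 380.1 mm²; R_n = 469 × 380.1 × 6 × 1 / 1000 = 1070 kN → 1070 / 2 = 535 kN.
Bearing (1.2 l_c t F_u ≤ 2.4 d t F_u): upper limit = 2.4·22·20·430 / 1000 = 454.1 kN.
  Edge l_c = 35 − 24/2 = 23 → r_n = 237.4 kN; interior l_c = 75 − 24 = 51 → r_n = 454.1 kN.
  R_n,bearing = 2·237.4 + 4·454.1 = 2291 kN → 2291 / 2 = 1150 kN.
Bolt shear governs: 535 kN.

535 kN (bolt shear governs)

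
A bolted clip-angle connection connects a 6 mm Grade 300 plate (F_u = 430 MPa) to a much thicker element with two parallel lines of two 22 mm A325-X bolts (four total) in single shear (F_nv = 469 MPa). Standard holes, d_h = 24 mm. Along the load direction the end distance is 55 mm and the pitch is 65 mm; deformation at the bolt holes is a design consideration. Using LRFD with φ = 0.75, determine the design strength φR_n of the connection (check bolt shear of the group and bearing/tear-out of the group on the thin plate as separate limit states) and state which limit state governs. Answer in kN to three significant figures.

Bolt shear: A_b = π·22²/4 = 380.1 mm²; R_n = 469 × 380.1 × 4 × 1 / 1000 = 713.1 kN → 0.75 × 713.1 = 535 kN.
Bearing (1.2 l_c t F_u ≤ 2.4 d t F_u): upper limit = 2.4·22·6·430 / 1000 = 136.2 kN.
  Edge l_c = 55 − 24/2 = 43 → r_n = 133.1 kN; interior l_c = 65 − 24 = 41 → r_n = 126.9 kN.
  R_n,bearing = 2·133.1 + 2·126.9 = 520.1 kN → 0.75 × 520.1 = 390 kN.
Bearing governs: 390 kN.

390 kN (bearing governs)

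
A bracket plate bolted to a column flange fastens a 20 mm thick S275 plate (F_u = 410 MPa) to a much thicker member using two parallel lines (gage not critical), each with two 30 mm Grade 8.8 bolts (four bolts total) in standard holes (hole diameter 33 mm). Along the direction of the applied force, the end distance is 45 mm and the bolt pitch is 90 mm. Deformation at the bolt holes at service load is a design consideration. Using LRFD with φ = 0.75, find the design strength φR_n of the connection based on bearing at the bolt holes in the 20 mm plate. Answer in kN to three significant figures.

Per bolt r_n = 1.2 l_c t F_u ≤ 2.4 d t F_u; upper limit = 2.4 × 30 × 20 × 410 / 1000 = 590.4 kN.
Edge bolt: l_c = 45 − 33/2 = 28.5 mm → 1.2 × 28.5 × 20 × 410 / 1000 = 280.4 → r_n = 280.4 kN.
Interior bolts: l_c = 90 − 33 = 57 mm → 1.2 × 57 × 20 × 410 / 1000 = 560.9 → r_n = 560.9 kN.
R_n = 2 × 280.4 + 2 × 560.9 = 1683 kN.
Design strength φR_n = 0.75 × 1683 = 1260 kN.

1260 kN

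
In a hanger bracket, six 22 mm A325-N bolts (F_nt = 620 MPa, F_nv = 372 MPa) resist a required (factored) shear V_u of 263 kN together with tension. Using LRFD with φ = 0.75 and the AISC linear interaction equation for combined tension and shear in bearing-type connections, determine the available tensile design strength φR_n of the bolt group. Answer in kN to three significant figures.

940 kN

A_b = π·22²/4 = 380.1 mm²; f_rv = 263 × 1000 / (6 × 380.1) = 115.3 MPa.
F'_nt = 1.3 F_nt − (F_nt / φF_nv) f_rv = 1.3·620 − (620/(0.75·372))·115.3 = 549.8 MPa, capped at F_nt → F'_nt = 549.8 MPa.
R_n = F'_nt · A_b · n = 549.8 × 380.1 × 6 / 1000 = 1254 kN.
Design strength φR_n = 0.75 × 1254 = 940 kN.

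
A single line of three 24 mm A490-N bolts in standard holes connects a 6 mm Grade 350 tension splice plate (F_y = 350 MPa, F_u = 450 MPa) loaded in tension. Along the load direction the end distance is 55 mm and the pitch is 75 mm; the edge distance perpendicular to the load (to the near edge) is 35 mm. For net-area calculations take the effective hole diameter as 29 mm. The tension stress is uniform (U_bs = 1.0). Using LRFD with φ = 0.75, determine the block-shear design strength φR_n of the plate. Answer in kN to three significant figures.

202 kN

Shear plane L_v = 55 + 2·75 = 205 mm; A_gv = 205 × 6 = 1230 mm².
A_nv = (205 − 2.5·29) × 6 = 795 mm².
A_nt = (35 − 0.5·29) × 6 = 123 mm².
0.6 F_u A_nv = 214.7 kN; 0.6 F_y A_gv = 258.3 kN → shear rupture governs the shear term.
R_n = 214.7 + 1.0 × 450 × 123 / 1000 = 270 kN.
Design strength φR_n = 0.75 × 270 = 202 kN.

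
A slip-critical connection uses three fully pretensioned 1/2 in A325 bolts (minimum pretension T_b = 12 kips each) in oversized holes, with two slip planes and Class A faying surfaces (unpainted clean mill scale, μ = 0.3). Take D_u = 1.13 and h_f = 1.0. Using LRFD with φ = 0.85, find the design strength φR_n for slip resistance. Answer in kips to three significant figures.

20.7 kips

R_n = μ · D_u · h_f · T_b · n_s · n_b = 0.3 × 1.13 × 1.0 × 12 × 2 × 3 = 24.41 kips.
Design strength φR_n = 0.85 × 24.41 = 20.7 kips.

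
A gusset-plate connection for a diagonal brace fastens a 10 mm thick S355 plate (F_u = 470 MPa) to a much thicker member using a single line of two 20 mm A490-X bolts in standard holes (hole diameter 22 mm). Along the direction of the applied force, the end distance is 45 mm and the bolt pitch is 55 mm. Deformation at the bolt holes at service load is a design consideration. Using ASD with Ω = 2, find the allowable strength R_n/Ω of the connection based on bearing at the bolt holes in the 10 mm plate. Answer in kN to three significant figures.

Per bolt r_n = 1.2 l_c t F_u ≤ 2.4 d t F_u; upper limit = 2.4 × 20 × 10 × 470 / 1000 = 225.6 kN.
Edge bolt: l_c = 45 − 22/2 = 34 mm → 1.2 × 34 × 10 × 470 / 1000 = 191.8 → r_n = 191.8 kN.
Interior bolts: l_c = 55 − 22 = 33 mm → 1.2 × 33 × 10 × 470 / 1000 = 186.1 → r_n = 186.1 kN.
R_n = 1 × 191.8 + 1 × 186.1 = 377.9 kN.
Allowable strength R_n/Ω = 377.9 / 2 = 189 kN.

189 kN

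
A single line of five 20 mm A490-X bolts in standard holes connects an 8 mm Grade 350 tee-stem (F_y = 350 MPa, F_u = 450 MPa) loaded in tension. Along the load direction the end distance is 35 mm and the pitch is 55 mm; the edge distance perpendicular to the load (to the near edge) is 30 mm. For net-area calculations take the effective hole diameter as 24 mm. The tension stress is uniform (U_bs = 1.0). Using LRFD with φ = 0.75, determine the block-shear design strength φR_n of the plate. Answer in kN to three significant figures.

287 kN

Shear plane L_v = 35 + 4·55 = 255 mm; A_gv = 255 × 8 = 2040 mm².
A_nv = (255 − 4.5·24) × 8 = 1176 mm².
A_nt = (30 − 0.5·24) × 8 = 144 mm².
0.6 F_u A_nv = 317.5 kN; 0.6 F_y A_gv = 428.4 kN → shear rupture governs the shear term.
R_n = 317.5 + 1.0 × 450 × 144 / 1000 = 382.3 kN.
Design strength φR_n = 0.75 × 382.3 = 287 kN.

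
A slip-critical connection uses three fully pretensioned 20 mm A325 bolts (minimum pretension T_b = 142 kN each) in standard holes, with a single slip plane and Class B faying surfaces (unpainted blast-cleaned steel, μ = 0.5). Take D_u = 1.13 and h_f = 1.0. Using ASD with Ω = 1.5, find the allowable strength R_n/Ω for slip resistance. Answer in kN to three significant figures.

160 kN

R_n = μ · D_u · h_f · T_b · n_s · n_b = 0.5 × 1.13 × 1.0 × 142 × 1 × 3 = 240.7 kN.
Allowable strength R_n/Ω = 240.7 / 1.5 = 160 kN.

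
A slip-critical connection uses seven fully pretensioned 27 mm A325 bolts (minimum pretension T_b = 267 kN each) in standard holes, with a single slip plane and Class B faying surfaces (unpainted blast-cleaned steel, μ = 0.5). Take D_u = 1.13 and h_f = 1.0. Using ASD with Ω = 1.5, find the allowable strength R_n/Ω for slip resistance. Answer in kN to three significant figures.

R_n = μ · D_u · h_f · T_b · n_s · n_b = 0.5 × 1.13 × 1.0 × 267 × 1 × 7 = 1056 kN.
Allowable strength R_n/Ω = 1056 / 1.5 = 704 kN.

704 kN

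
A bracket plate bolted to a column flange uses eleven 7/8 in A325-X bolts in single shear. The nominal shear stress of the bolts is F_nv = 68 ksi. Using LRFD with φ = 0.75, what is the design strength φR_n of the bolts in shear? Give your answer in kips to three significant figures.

337 kips

A_b = π × 0.875² / 4 = 0.6013 in².
R_n = F_nv · A_b · n · n_s = 68 × 0.6013 × 11 × 1 = 449.8 kips.
Design strength φR_n = 0.75 × 449.8 = 337 kips.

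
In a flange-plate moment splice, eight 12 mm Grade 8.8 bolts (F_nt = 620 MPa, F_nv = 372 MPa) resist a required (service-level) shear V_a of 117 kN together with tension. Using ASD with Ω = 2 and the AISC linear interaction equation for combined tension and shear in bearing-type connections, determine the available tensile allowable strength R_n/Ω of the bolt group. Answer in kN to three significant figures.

170 kN

A_b = π·12²/4 = 113.1 mm²; f_rv = 117 × 1000 / (8 × 113.1) = 129.3 MPa.
F'_nt = 1.3 F_nt − (Ω F_nt / F_nv) f_rv = 1.3·620 − (2·620/372)·129.3 = 375 MPa, capped at F_nt → F'_nt = 375 MPa.
R_n = F'_nt · A_b · n = 375 × 113.1 × 8 / 1000 = 339.3 kN.
Allowable strength R_n/Ω = 339.3 / 2 = 170 kN.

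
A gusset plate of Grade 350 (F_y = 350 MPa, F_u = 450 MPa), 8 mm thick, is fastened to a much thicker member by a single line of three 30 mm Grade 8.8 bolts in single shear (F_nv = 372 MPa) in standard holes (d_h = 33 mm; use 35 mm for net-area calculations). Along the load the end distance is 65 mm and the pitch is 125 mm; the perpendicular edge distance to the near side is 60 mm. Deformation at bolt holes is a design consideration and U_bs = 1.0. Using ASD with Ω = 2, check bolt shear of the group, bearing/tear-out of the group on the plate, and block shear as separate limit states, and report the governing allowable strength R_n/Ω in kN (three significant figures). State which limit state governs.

Bolt shear: A_b = π·30²/4 = 706.9 mm²; R_n = 372 × 706.9 × 3 × 1 / 1000 = 788.9 kN → 788.9 / 2 = 394 kN.
Bearing: edge l_c = 48.5, r_n = 209.5 kN; interior l_c = 92, r_n = 259.2 kN; R_n = 209.5 + 2·259.2 = 727.9 kN → 364 kN.
Block shear: A_gv = 2520, A_nv = 1820, A_nt = 340 mm²; R_n = min(0.6F_uA_nv, 0.6F_yA_gv) + U_bs·F_u·A_nt = 644.4 kN → 322 kN.
Block shear governs: 322 kN.

322 kN (block shear governs)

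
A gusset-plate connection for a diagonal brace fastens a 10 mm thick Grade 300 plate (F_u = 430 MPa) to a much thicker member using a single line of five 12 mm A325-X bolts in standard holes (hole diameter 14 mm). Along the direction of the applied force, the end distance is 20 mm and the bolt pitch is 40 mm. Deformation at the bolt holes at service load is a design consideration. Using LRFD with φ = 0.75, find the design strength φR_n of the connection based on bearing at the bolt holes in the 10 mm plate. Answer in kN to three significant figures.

422 kN

Per bolt r_n = 1.2 l_c t F_u ≤ 2.4 d t F_u; upper limit = 2.4 × 12 × 10 × 430 / 1000 = 123.8 kN.
Edge bolt: l_c = 20 − 14/2 = 13 mm → 1.2 × 13 × 10 × 430 / 1000 = 67.08 → r_n = 67.08 kN.
Interior bolts: l_c = 40 − 14 = 26 mm → 1.2 × 26 × 10 × 430 / 1000 = 134.2 → r_n = 123.8 kN.
R_n = 1 × 67.08 + 4 × 123.8 = 562.4 kN.
Design strength φR_n = 0.75 × 562.4 = 422 kN.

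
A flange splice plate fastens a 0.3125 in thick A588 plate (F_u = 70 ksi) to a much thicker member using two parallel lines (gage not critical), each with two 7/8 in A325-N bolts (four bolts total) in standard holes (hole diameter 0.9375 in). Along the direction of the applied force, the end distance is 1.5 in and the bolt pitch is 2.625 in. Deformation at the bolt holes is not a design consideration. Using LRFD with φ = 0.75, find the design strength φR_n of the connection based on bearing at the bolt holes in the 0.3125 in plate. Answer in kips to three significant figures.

Per bolt r_n = 1.5 l_c t F_u ≤ 3.0 d t F_u; upper limit = 3.0 × 0.875 × 0.3125 × 70 = 57.42 kips.
Edge bolt: l_c = 1.5 − 0.9375/2 = 1.031 in → 1.5 × 1.031 × 0.3125 × 70 = 33.84 → r_n = 33.84 kips.
Interior bolts: l_c = 2.625 − 0.9375 = 1.688 in → 1.5 × 1.688 × 0.3125 × 70 = 55.37 → r_n = 55.37 kips.
R_n = 2 × 33.84 + 2 × 55.37 = 178.4 kips.
Design strength φR_n = 0.75 × 178.4 = 134 kips.

134 kips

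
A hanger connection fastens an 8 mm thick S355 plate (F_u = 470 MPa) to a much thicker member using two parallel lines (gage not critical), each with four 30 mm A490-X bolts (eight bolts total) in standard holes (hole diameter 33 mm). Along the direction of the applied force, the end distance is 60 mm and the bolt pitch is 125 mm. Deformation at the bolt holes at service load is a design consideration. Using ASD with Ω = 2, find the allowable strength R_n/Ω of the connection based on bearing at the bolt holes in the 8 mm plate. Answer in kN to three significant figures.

Per bolt r_n = 1.2 l_c t F_u ≤ 2.4 d t F_u; upper limit = 2.4 × 30 × 8 × 470 / 1000 = 270.7 kN.
Edge bolt: l_c = 60 − 33/2 = 43.5 mm → 1.2 × 43.5 × 8 × 470 / 1000 = 196.3 → r_n = 196.3 kN.
Interior bolts: l_c = 125 − 33 = 92 mm → 1.2 × 92 × 8 × 470 / 1000 = 415.1 → r_n = 270.7 kN.
R_n = 2 × 196.3 + 6 × 270.7 = 2017 kN.
Allowable strength R_n/Ω = 2017 / 2 = 1010 kN.

1010 kN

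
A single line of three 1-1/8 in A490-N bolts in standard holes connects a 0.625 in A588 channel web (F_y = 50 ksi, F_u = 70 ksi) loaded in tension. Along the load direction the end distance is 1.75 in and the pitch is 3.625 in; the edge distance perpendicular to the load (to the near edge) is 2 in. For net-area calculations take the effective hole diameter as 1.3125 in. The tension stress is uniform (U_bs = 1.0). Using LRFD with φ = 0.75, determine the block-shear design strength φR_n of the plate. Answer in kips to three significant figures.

Shear plane L_v = 1.75 + 2·3.625 = 9 in; A_gv = 9 × 0.625 = 5.625 in².
A_nv = (9 − 2.5·1.3125) × 0.625 = 3.574 in².
A_nt = (2 − 0.5·1.3125) × 0.625 = 0.8398 in².
0.6 F_u A_nv = 150.1 kips; 0.6 F_y A_gv = 168.8 kips → shear rupture governs the shear term.
R_n = 150.1 + 1.0 × 70 × 0.8398 = 208.9 kips.
Design strength φR_n = 0.75 × 208.9 = 157 kips.

157 kips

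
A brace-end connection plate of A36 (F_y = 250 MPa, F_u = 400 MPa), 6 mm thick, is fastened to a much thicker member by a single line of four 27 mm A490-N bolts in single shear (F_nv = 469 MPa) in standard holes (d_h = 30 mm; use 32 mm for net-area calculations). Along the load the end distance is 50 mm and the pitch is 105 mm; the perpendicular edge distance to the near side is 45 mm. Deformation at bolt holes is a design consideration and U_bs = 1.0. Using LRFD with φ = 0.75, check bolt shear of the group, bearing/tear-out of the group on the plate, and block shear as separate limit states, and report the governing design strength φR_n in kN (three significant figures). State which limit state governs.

299 kN (block shear governs)

Bolt shear: A_b = π·27²/4 = 572.6 mm²; R_n = 469 × 572.6 × 4 × 1 / 1000 = 1074 kN → 0.75 × 1074 = 806 kN.
Bearing: edge l_c = 35, r_n = 100.8 kN; interior l_c = 75, r_n = 155.5 kN; R_n = 100.8 + 3·155.5 = 567.4 kN → 426 kN.
Block shear: A_gv = 2190, A_nv = 1518, A_nt = 174 mm²; R_n = min(0.6F_uA_nv, 0.6F_yA_gv) + U_bs·F_u·A_nt = 398.1 kN → 299 kN.
Block shear governs: 299 kN.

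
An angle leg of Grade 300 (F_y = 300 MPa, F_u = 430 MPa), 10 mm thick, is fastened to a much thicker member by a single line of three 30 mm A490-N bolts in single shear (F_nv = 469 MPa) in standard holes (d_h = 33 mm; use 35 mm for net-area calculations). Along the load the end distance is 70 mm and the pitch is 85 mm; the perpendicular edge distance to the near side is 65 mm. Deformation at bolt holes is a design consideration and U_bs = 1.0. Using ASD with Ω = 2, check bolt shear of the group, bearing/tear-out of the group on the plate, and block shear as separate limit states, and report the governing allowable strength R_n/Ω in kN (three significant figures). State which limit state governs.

299 kN (block shear governs)

Bolt shear: A_b = π·30²/4 = 706.9 mm²; R_n = 469 × 706.9 × 3 × 1 / 1000 = 994.5 kN → 994.5 / 2 = 497 kN.
Bearing: edge l_c = 53.5, r_n = 276.1 kN; interior l_c = 52, r_n = 268.3 kN; R_n = 276.1 + 2·268.3 = 812.7 kN → 406 kN.
Block shear: A_gv = 2400, A_nv = 1525, A_nt = 475 mm²; R_n = min(0.6F_uA_nv, 0.6F_yA_gv) + U_bs·F_u·A_nt = 597.7 kN → 299 kN.
Block shear governs: 299 kN.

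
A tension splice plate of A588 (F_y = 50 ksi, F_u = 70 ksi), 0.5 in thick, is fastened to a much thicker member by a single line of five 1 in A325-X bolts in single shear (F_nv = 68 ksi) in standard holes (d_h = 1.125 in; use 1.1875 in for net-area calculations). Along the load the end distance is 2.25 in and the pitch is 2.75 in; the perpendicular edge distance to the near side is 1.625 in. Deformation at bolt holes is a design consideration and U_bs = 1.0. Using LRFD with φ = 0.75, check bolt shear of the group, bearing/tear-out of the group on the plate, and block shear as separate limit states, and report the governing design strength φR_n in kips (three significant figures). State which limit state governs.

Bolt shear: A_b = π·1²/4 = 0.7854 in²; R_n = 68 × 0.7854 × 5 × 1 = 267 kips → 0.75 × 267 = 200 kips.
Bearing: edge l_c = 1.688, r_n = 70.88 kips; interior l_c = 1.625, r_n = 68.25 kips; R_n = 70.88 + 4·68.25 = 343.9 kips → 258 kips.
Block shear: A_gv = 6.625, A_nv = 3.953, A_nt = 0.5156 in²; R_n = min(0.6F_uA_nv, 0.6F_yA_gv) + U_bs·F_u·A_nt = 202.1 kips → 152 kips.
Block shear governs: 152 kips.

152 kips (block shear governs)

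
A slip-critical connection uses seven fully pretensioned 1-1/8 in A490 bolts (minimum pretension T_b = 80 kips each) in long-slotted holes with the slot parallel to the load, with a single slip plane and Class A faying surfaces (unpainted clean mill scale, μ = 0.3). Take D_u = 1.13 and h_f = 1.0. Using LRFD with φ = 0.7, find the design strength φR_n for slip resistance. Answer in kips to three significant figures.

133 kips

R_n = μ · D_u · h_f · T_b · n_s · n_b = 0.3 × 1.13 × 1.0 × 80 × 1 × 7 = 189.8 kips.
Design strength φR_n = 0.7 × 189.8 = 133 kips.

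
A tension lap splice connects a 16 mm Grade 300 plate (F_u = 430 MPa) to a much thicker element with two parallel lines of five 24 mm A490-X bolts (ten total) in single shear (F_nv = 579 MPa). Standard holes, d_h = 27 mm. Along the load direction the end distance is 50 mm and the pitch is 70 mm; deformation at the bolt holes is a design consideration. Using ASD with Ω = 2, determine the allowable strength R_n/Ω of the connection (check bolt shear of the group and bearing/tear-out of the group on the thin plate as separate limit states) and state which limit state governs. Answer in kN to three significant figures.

Bolt shear: A_b = π·24²/4 = 452.4 mm²; R_n = 579 × 452.4 × 10 × 1 / 1000 = 2619 kN → 2619 / 2 = 1310 kN.
Bearing (1.2 l_c t F_u ≤ 2.4 d t F_u): upper limit = 2.4·24·16·430 / 1000 = 396.3 kN.
  Edge l_c = 50 − 27/2 = 36.5 → r_n = 301.3 kN; interior l_c = 70 − 27 = 43 → r_n = 355 kN.
  R_n,bearing = 2·301.3 + 8·355 = 3443 kN → 3443 / 2 = 1720 kN.
Bolt shear governs: 1310 kN.

1310 kN (bolt shear governs)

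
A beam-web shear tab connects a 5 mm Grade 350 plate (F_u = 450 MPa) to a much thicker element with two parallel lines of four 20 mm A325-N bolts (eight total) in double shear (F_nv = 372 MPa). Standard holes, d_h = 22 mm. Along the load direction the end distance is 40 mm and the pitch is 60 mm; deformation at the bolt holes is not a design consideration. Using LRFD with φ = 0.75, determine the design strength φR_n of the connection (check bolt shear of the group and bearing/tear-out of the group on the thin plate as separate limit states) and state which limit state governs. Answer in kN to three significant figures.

724 kN (bearing governs)

Bolt shear: A_b = π·20²/4 = 314.2 mm²; R_n = 372 × 314.2 × 8 × 2 / 1000 = 1870 kN → 0.75 × 1870 = 1400 kN.
Bearing (1.5 l_c t F_u ≤ 3.0 d t F_u): upper limit = 3.0·20·5·450 / 1000 = 135 kN.
  Edge l_c = 40 − 22/2 = 29 → r_n = 97.88 kN; interior l_c = 60 − 22 = 38 → r_n = 128.2 kN.
  R_n,bearing = 2·97.88 + 6·128.2 = 965.2 kN → 0.75 × 965.2 = 724 kN.
Bearing governs: 724 kN.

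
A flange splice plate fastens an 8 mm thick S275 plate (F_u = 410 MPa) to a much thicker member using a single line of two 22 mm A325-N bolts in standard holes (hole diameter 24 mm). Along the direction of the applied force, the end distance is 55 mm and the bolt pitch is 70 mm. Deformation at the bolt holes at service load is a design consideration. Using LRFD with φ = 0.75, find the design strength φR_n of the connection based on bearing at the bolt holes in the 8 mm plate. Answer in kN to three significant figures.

Per bolt r_n = 1.2 l_c t F_u ≤ 2.4 d t F_u; upper limit = 2.4 × 22 × 8 × 410 / 1000 = 173.2 kN.
Edge bolt: l_c = 55 − 24/2 = 43 mm → 1.2 × 43 × 8 × 410 / 1000 = 169.2 → r_n = 169.2 kN.
Interior bolts: l_c = 70 − 24 = 46 mm → 1.2 × 46 × 8 × 410 / 1000 = 181.1 → r_n = 173.2 kN.
R_n = 1 × 169.2 + 1 × 173.2 = 342.4 kN.
Design strength φR_n = 0.75 × 342.4 = 257 kN.

257 kN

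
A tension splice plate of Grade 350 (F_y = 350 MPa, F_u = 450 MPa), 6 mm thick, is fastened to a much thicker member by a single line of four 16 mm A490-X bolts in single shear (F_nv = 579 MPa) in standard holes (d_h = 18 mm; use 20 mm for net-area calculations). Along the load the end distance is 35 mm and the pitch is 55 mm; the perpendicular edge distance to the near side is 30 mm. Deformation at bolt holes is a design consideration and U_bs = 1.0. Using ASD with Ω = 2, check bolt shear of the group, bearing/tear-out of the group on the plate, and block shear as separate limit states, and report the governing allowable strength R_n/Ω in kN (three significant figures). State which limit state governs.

Bolt shear: A_b = π·16²/4 = 201.1 mm²; R_n = 579 × 201.1 × 4 × 1 / 1000 = 465.7 kN → 465.7 / 2 = 233 kN.
Bearing: edge l_c = 26, r_n = 84.24 kN; interior l_c = 37, r_n = 103.7 kN; R_n = 84.24 + 3·103.7 = 395.3 kN → 198 kN.
Block shear: A_gv = 1200, A_nv = 780, A_nt = 120 mm²; R_n = min(0.6F_uA_nv, 0.6F_yA_gv) + U_bs·F_u·A_nt = 264.6 kN → 132 kN.
Block shear governs: 132 kN.

132 kN (block shear governs)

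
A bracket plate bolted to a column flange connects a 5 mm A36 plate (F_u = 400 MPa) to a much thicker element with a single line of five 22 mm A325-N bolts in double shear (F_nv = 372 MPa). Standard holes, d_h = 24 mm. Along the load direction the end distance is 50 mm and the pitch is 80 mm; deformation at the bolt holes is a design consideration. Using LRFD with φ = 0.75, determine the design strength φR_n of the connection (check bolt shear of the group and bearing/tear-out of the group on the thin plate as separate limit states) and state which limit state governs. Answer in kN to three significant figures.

Bolt shear: A_b = π·22²/4 = 380.1 mm²; R_n = 372 × 380.1 × 5 × 2 / 1000 = 1414 kN → 0.75 × 1414 = 1060 kN.
Bearing (1.2 l_c t F_u ≤ 2.4 d t F_u): upper limit = 2.4·22·5·400 / 1000 = 105.6 kN.
  Edge l_c = 50 − 24/2 = 38 → r_n = 91.2 kN; interior l_c = 80 − 24 = 56 → r_n = 105.6 kN.
  R_n,bearing = 1·91.2 + 4·105.6 = 513.6 kN → 0.75 × 513.6 = 385 kN.
Bearing governs: 385 kN.

385 kN (bearing governs)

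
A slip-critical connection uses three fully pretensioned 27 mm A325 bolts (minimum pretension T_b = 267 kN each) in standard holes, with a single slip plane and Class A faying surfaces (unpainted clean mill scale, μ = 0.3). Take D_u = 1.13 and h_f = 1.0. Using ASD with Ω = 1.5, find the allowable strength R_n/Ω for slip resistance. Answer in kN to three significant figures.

181 kN

R_n = μ · D_u · h_f · T_b · n_s · n_b = 0.3 × 1.13 × 1.0 × 267 × 1 × 3 = 271.5 kN.
Allowable strength R_n/Ω = 271.5 / 1.5 = 181 kN.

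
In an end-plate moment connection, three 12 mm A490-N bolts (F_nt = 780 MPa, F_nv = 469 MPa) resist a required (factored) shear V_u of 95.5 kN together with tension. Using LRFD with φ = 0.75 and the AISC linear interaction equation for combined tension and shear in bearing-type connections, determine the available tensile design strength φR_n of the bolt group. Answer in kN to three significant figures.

99.2 kN

A_b = π·12²/4 = 113.1 mm²; f_rv = 95.5 × 1000 / (3 × 113.1) = 281.5 MPa.
F'_nt = 1.3 F_nt − (F_nt / φF_nv) f_rv = 1.3·780 − (780/(0.75·469))·281.5 = 389.8 MPa, capped at F_nt → F'_nt = 389.8 MPa.
R_n = F'_nt · A_b · n = 389.8 × 113.1 × 3 / 1000 = 132.3 kN.
Design strength φR_n = 0.75 × 132.3 = 99.2 kN.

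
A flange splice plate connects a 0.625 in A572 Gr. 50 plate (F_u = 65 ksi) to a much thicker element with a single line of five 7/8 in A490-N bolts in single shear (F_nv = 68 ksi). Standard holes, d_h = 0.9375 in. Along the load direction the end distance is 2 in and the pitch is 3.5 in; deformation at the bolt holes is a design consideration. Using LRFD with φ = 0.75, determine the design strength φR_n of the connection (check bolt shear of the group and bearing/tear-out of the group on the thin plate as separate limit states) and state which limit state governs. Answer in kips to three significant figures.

153 kips (bolt shear governs)

Bolt shear: A_b = π·0.875²/4 = 0.6013 in²; R_n = 68 × 0.6013 × 5 × 1 = 204.4 kips → 0.75 × 204.4 = 153 kips.
Bearing (1.2 l_c t F_u ≤ 2.4 d t F_u): upper limit = 2.4·0.875·0.625·65 = 85.31 kips.
  Edge l_c = 2 − 0.9375/2 = 1.531 → r_n = 74.65 kips; interior l_c = 3.5 − 0.9375 = 2.562 → r_n = 85.31 kips.
  R_n,bearing = 1·74.65 + 4·85.31 = 415.9 kips → 0.75 × 415.9 = 312 kips.
Bolt shear governs: 153 kips.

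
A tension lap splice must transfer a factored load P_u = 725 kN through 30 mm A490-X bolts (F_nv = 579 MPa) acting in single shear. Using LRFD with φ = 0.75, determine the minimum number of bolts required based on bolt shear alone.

3 bolts

A_b = π·30²/4 = 706.9 mm².
Per-bolt design strength φR_n = 0.75 × 579 × 706.9 × 1 / 1000 = 307 kN.
n ≥ 725 / 307 = 2.362 → use 3 bolts.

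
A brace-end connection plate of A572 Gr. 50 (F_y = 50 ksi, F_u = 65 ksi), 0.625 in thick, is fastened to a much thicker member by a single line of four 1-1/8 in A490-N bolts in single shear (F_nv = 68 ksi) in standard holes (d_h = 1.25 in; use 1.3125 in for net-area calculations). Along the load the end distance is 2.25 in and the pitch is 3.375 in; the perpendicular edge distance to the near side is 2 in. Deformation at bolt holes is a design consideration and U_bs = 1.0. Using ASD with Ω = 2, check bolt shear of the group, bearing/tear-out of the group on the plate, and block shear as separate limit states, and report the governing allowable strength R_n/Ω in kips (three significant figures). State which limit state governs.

122 kips (block shear governs)

Bolt shear: A_b = π·1.125²/4 = 0.994 in²; R_n = 68 × 0.994 × 4 × 1 = 270.4 kips → 270.4 / 2 = 135 kips.
Bearing: edge l_c = 1.625, r_n = 79.22 kips; interior l_c = 2.125, r_n = 103.6 kips; R_n = 79.22 + 3·103.6 = 390 kips → 195 kips.
Block shear: A_gv = 7.734, A_nv = 4.863, A_nt = 0.8398 in²; R_n = min(0.6F_uA_nv, 0.6F_yA_gv) + U_bs·F_u·A_nt = 244.3 kips → 122 kips.
Block shear governs: 122 kips.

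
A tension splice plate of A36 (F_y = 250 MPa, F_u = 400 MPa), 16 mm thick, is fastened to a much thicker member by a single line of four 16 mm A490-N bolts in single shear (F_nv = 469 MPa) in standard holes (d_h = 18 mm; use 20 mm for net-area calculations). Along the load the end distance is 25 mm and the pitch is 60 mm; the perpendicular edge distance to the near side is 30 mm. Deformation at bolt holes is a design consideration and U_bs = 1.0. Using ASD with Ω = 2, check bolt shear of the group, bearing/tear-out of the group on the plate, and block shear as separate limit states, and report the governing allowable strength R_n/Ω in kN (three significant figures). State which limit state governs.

189 kN (bolt shear governs)

Bolt shear: A_b = π·16²/4 = 201.1 mm²; R_n = 469 × 201.1 × 4 × 1 / 1000 = 377.2 kN → 377.2 / 2 = 189 kN.
Bearing: edge l_c = 16, r_n = 122.9 kN; interior l_c = 42, r_n = 245.8 kN; R_n = 122.9 + 3·245.8 = 860.2 kN → 430 kN.
Block shear: A_gv = 3280, A_nv = 2160, A_nt = 320 mm²; R_n = min(0.6F_uA_nv, 0.6F_yA_gv) + U_bs·F_u·A_nt = 620 kN → 310 kN.
Bolt shear governs: 189 kN.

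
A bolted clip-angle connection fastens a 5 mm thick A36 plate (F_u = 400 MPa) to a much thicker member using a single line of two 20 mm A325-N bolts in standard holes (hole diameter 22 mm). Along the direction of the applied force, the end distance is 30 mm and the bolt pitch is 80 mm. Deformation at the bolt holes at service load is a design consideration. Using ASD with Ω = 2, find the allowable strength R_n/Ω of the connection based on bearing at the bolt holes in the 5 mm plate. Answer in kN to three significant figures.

Per bolt r_n = 1.2 l_c t F_u ≤ 2.4 d t F_u; upper limit = 2.4 × 20 × 5 × 400 / 1000 = 96 kN.
Edge bolt: l_c = 30 − 22/2 = 19 mm → 1.2 × 19 × 5 × 400 / 1000 = 45.6 → r_n = 45.6 kN.
Interior bolts: l_c = 80 − 22 = 58 mm → 1.2 × 58 × 5 × 400 / 1000 = 139.2 → r_n = 96 kN.
R_n = 1 × 45.6 + 1 × 96 = 141.6 kN.
Allowable strength R_n/Ω = 141.6 / 2 = 70.8 kN.

70.8 kN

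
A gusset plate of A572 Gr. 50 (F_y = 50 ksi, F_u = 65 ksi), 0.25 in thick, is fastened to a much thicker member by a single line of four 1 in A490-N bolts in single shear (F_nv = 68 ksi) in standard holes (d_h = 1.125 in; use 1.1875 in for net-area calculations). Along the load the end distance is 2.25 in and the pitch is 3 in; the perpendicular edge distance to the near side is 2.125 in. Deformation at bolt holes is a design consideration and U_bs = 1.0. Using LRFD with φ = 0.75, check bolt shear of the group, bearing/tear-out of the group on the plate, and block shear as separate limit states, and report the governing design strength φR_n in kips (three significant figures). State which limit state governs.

Bolt shear: A_b = π·1²/4 = 0.7854 in²; R_n = 68 × 0.7854 × 4 × 1 = 213.6 kips → 0.75 × 213.6 = 160 kips.
Bearing: edge l_c = 1.688, r_n = 32.91 kips; interior l_c = 1.875, r_n = 36.56 kips; R_n = 32.91 + 3·36.56 = 142.6 kips → 107 kips.
Block shear: A_gv = 2.812, A_nv = 1.773, A_nt = 0.3828 in²; R_n = min(0.6F_uA_nv, 0.6F_yA_gv) + U_bs·F_u·A_nt = 94.05 kips → 70.5 kips.
Block shear governs: 70.5 kips.

70.5 kips (block shear governs)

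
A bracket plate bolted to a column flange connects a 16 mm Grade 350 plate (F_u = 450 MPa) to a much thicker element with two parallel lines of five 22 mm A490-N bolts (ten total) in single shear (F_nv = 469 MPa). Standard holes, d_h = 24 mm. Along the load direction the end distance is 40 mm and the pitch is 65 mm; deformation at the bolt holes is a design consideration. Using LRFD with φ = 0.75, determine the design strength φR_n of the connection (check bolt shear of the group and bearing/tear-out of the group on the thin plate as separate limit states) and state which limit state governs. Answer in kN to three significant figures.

1340 kN (bolt shear governs)

Bolt shear: A_b = π·22²/4 = 380.1 mm²; R_n = 469 × 380.1 × 10 × 1 / 1000 = 1783 kN → 0.75 × 1783 = 1340 kN.
Bearing (1.2 l_c t F_u ≤ 2.4 d t F_u): upper limit = 2.4·22·16·450 / 1000 = 380.2 kN.
  Edge l_c = 40 − 24/2 = 28 → r_n = 241.9 kN; interior l_c = 65 − 24 = 41 → r_n = 354.2 kN.
  R_n,bearing = 2·241.9 + 8·354.2 = 3318 kN → 0.75 × 3318 = 2490 kN.
Bolt shear governs: 1340 kN.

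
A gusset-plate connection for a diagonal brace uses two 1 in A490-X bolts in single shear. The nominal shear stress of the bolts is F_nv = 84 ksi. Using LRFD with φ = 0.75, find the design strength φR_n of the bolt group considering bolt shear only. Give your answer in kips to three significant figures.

99 kips

A_b = π × 1² / 4 = 0.7854 in².
R_n = F_nv · A_b · n · n_s = 84 × 0.7854 × 2 × 1 = 131.9 kips.
Design strength φR_n = 0.75 × 131.9 = 99 kips.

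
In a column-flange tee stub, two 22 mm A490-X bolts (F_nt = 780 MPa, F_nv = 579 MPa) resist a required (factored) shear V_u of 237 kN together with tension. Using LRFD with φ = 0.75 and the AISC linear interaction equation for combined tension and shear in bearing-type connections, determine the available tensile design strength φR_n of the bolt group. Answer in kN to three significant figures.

259 kN

A_b = π·22²/4 = 380.1 mm²; f_rv = 237 × 1000 / (2 × 380.1) = 311.7 MPa.
F'_nt = 1.3 F_nt − (F_nt / φF_nv) f_rv = 1.3·780 − (780/(0.75·579))·311.7 = 454.1 MPa, capped at F_nt → F'_nt = 454.1 MPa.
R_n = F'_nt · A_b · n = 454.1 × 380.1 × 2 / 1000 = 345.2 kN.
Design strength φR_n = 0.75 × 345.2 = 259 kN.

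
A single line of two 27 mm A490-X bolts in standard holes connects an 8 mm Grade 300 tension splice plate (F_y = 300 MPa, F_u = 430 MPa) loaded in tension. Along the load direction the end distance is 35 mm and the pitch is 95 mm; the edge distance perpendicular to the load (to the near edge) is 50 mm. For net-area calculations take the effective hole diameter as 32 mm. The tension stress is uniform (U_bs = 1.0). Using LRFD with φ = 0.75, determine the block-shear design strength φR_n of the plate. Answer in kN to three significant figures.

215 kN

Shear plane L_v = 35 + 1·95 = 130 mm; A_gv = 130 × 8 = 1040 mm².
A_nv = (130 − 1.5·32) × 8 = 656 mm².
A_nt = (50 − 0.5·32) × 8 = 272 mm².
0.6 F_u A_nv = 169.2 kN; 0.6 F_y A_gv = 187.2 kN → shear rupture governs the shear term.
R_n = 169.2 + 1.0 × 430 × 272 / 1000 = 286.2 kN.
Design strength φR_n = 0.75 × 286.2 = 215 kN.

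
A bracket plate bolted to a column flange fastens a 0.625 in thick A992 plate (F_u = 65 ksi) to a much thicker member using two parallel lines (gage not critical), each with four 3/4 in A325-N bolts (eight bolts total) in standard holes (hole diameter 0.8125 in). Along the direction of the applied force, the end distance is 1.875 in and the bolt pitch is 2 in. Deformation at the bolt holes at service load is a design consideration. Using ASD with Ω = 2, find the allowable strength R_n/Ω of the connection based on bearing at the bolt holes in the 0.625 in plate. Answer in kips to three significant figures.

Per bolt r_n = 1.2 l_c t F_u ≤ 2.4 d t F_u; upper limit = 2.4 × 0.75 × 0.625 × 65 = 73.12 kips.
Edge bolt: l_c = 1.875 − 0.8125/2 = 1.469 in → 1.2 × 1.469 × 0.625 × 65 = 71.6 → r_n = 71.6 kips.
Interior bolts: l_c = 2 − 0.8125 = 1.188 in → 1.2 × 1.188 × 0.625 × 65 = 57.89 → r_n = 57.89 kips.
R_n = 2 × 71.6 + 6 × 57.89 = 490.5 kips.
Allowable strength R_n/Ω = 490.5 / 2 = 245 kips.

245 kips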